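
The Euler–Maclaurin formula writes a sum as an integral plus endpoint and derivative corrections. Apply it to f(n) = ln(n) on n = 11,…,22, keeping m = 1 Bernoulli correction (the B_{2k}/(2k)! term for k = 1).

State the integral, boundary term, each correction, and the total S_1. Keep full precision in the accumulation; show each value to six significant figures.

S_1 ≈ 33.3668

∫_11^22 ln(x) dx evaluates to 30.6261.
½[f(11) + f(22)] = ½[2.39790 + 3.09104] = 2.74447.
Integral + boundary = 33.3706.
k=1: B_{2}/(2)! × [f^{(1)}(22) − f^{(1)}(11)] = 1/12 × (0.0454545 − 0.0909091) = -0.00378788.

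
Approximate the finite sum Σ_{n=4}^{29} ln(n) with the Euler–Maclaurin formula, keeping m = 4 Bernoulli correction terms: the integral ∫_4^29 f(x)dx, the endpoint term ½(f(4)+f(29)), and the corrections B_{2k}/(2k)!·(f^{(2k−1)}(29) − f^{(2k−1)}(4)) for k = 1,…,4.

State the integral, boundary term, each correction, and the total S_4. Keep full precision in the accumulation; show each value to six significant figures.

S_4 ≈ 69.4653

The integral term ∫_4^29 ln(x) dx = 67.1064.
Boundary: ½(f(4) + f(29)) = ½(1.38629 + 3.36730) = 2.37680.
So far: 69.4832.
Order-1 term: 1/12 · (0.0344828 − 0.250000) = -0.0179598.
Running total after k=1: 69.4652.
Order-2 term: −1/720 · (8.20042e-05 − 0.0312500) = 4.32889e-05.
Running total after k=2: 69.4653.
Order-3 term: 1/30240 · (1.17010e-06 − 0.0234375) = -7.75011e-07.
Running total after k=3: 69.4653.
Order-4 term: −1/1209600 · (4.17394e-08 − 0.0439453) = 3.63304e-08.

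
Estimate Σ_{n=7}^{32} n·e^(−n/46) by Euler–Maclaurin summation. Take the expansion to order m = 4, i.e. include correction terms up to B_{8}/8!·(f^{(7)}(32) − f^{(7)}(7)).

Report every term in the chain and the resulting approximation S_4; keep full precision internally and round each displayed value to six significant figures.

Integral: ∫_7^32 x·e^(−x/46) dx = 304.338.
½[f(7) + f(32)] = ½[6.01187 + 15.9600] = 10.9859.
Running total after boundary: 315.324.
Correction k=1: B_{2}/2! · (f^{(1)}(32) − f^{(1)}(7)) = 1/12 · (0.151793 − 0.728146) = -0.0480294.
After k=1: 315.275.
Correction k=2: B_{4}/4! · (f^{(3)}(32) − f^{(3)}(7)) = −1/720 · (0.000543143 − 0.00115587) = 8.51011e-07.
After k=2: 315.275.
Correction k=3: B_{6}/6! · (f^{(5)}(32) − f^{(5)}(7)) = 1/30240 · (4.79466e-07 − 9.29881e-07) = -1.48947e-11.
After k=3: 315.275.
Correction k=4: B_{8}/8! · (f^{(7)}(32) − f^{(7)}(7)) = −1/1209600 · (3.31876e-10 − 6.20751e-10) = 2.38819e-16.

S_4 ≈ 315.275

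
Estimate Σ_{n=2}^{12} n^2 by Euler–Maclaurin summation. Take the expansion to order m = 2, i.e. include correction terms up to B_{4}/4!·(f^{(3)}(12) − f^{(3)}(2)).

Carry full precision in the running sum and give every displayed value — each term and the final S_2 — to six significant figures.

S_2 ≈ 649.000

The integral term ∫_2^12 x^2 dx = 573.333.
½[f(2) + f(12)] = ½[4.00000 + 144.000] = 74.0000.
Running total after boundary: 647.333.
Correction k=1: B_{2}/2! · (f^{(1)}(12) − f^{(1)}(2)) = 1/12 · (24.0000 − 4.00000) = 1.66667.
Partial sum through k=1: 649.000.
Correction k=2: B_{4}/4! · (f^{(3)}(12) − f^{(3)}(2)) = −1/720 · (0.00000 − 0.00000) = 0.00000.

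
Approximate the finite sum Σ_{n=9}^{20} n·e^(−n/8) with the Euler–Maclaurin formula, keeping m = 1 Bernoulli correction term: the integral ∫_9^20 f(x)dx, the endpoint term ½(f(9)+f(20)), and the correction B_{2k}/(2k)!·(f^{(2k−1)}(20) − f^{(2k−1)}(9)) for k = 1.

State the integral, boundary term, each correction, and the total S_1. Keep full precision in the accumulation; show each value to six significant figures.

S_1 ≈ 28.0406

The integral term ∫_9^20 x·e^(−x/8) dx = 25.7657.
Boundary: ½(f(9) + f(20)) = ½(2.92187 + 1.64170) = 2.28179.
Running total after boundary: 28.0475.
k=1: B_{2}/(2)! × [f^{(1)}(20) − f^{(1)}(9)] = 1/12 × (-0.123127 − (-0.0405816)) = -0.00687883.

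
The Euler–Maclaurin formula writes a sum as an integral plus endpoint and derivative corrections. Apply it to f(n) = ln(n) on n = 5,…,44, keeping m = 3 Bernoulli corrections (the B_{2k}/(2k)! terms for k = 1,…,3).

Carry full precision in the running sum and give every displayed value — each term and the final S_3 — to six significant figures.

Integral: ∫_5^44 ln(x) dx = 119.457.
Endpoint term: (f(5) + f(44))/2 = (1.60944 + 3.78419)/2 = 2.69681.
Integral + boundary = 122.154.
Order-1 term: 1/12 · (0.0227273 − 0.200000) = -0.0147727.
Running total after k=1: 122.139.
Order-2 term: −1/720 · (2.34786e-05 − 0.0160000) = 2.21896e-05.
Running total after k=2: 122.139.
Order-3 term: 1/30240 · (1.45528e-07 − 0.00768000) = -2.53963e-07.

S_3 ≈ 122.139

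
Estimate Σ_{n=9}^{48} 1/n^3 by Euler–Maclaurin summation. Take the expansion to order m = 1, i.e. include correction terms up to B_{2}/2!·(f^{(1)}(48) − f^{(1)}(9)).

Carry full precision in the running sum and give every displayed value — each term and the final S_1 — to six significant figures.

S_1 ≈ 0.00668427

The integral term ∫_9^48 1/x^3 dx = 0.00595583.
Boundary: ½(f(9) + f(48)) = ½(0.00137174 + 9.04225e-06) = 0.000690392.
So far: 0.00664622.
Correction k=1: B_{2}/2! · (f^{(1)}(48) − f^{(1)}(9)) = 1/12 · (-5.65140e-07 − (-0.000457247)) = 3.80569e-05.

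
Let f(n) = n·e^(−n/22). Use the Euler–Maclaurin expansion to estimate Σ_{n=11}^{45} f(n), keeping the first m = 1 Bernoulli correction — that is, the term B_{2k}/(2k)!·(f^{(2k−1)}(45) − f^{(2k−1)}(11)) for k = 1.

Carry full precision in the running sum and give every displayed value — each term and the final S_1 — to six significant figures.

S_1 ≈ 255.931

Integral: ∫_11^45 x·e^(−x/22) dx = 249.722.
Endpoint term: (f(11) + f(45))/2 = (6.67184 + 5.81946)/2 = 6.24565.
Integral + boundary = 255.967.
k=1: B_{2}/(2)! × [f^{(1)}(45) − f^{(1)}(11)] = 1/12 × (-0.135200 − 0.303265) = -0.0365387.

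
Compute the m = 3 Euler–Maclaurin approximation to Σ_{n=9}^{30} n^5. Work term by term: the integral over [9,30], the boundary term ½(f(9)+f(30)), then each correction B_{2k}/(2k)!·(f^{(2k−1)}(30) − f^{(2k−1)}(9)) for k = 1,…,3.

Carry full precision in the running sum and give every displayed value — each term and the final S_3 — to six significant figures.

∫_9^30 x^5 dx evaluates to 1.21411e+08.
Endpoint term: (f(9) + f(30))/2 = (59049.0 + 2.43000e+07)/2 = 1.21795e+07.
So far: 1.33591e+08.
Order-1 term: 1/12 · (4.05000e+06 − 32805.0) = 334766.
Running total after k=1: 1.33926e+08.
Order-2 term: −1/720 · (54000.0 − 4860.00) = -68.2500.
Running total after k=2: 1.33926e+08.
Order-3 term: 1/30240 · (120.000 − 120.000) = 0.00000.

S_3 ≈ 1.33926e+08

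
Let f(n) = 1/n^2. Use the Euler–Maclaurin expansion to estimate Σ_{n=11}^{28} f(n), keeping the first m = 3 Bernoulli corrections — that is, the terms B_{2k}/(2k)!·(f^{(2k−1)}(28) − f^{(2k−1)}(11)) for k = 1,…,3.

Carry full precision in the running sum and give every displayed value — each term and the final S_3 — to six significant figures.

S_3 ≈ 0.0600822

Integral: ∫_11^28 1/x^2 dx = 0.0551948.
Boundary: ½(f(11) + f(28)) = ½(0.00826446 + 0.00127551) = 0.00476999.
Integral + boundary = 0.0599648.
k=1: B_{2}/(2)! × [f^{(1)}(28) − f^{(1)}(11)] = 1/12 × (-9.11079e-05 − (-0.00150263)) = 0.000117627.
After k=1: 0.0600824.
k=2: B_{4}/(4)! × [f^{(3)}(28) − f^{(3)}(11)] = −1/720 × (-1.39451e-06 − (-0.000149021)) = -2.05037e-07.
After k=2: 0.0600822.
k=3: B_{6}/(6)! × [f^{(5)}(28) − f^{(5)}(11)] = 1/30240 × (-5.33613e-08 − (-3.69474e-05)) = 1.22004e-09.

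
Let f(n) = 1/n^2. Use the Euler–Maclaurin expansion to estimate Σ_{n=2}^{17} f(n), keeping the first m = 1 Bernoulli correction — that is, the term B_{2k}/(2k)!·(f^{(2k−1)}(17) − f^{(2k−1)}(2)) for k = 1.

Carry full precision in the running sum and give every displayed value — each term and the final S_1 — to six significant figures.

S_1 ≈ 0.588706

Integral: ∫_2^17 1/x^2 dx = 0.441176.
Boundary: ½(f(2) + f(17)) = ½(0.250000 + 0.00346021) = 0.126730.
So far: 0.567907.
Correction k=1: B_{2}/2! · (f^{(1)}(17) − f^{(1)}(2)) = 1/12 · (-0.000407083 − (-0.250000)) = 0.0207994.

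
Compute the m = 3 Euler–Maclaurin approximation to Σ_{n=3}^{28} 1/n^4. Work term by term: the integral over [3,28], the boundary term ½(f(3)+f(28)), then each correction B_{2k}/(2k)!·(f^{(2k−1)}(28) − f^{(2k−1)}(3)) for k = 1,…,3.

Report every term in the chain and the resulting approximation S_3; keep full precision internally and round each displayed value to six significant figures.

S_3 ≈ 0.0198110

The integral term ∫_3^28 1/x^4 dx = 0.0123305.
Endpoint term: (f(3) + f(28))/2 = (0.0123457 + 1.62693e-06)/2 = 0.00617365.
Integral + boundary = 0.0185041.
k=1: B_{2}/(2)! × [f^{(1)}(28) − f^{(1)}(3)] = 1/12 × (-2.32418e-07 − (-0.0164609)) = 0.00137172.
Partial sum through k=1: 0.0198759.
k=2: B_{4}/(4)! × [f^{(3)}(28) − f^{(3)}(3)] = −1/720 × (-8.89355e-09 − (-0.0548697)) = -7.62079e-05.
Partial sum through k=2: 0.0197997.
k=3: B_{6}/(6)! × [f^{(5)}(28) − f^{(5)}(3)] = 1/30240 × (-6.35253e-10 − (-0.341411)) = 1.12901e-05.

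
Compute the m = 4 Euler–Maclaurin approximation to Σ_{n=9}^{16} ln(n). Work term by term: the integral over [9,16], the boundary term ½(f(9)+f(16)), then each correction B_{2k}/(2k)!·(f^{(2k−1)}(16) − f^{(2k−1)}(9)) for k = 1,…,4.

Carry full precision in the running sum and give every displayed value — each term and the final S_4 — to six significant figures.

∫_9^16 ln(x) dx evaluates to 17.5864.
½[f(9) + f(16)] = ½[2.19722 + 2.77259] = 2.48491.
So far: 20.0713.
k=1: B_{2}/(2)! × [f^{(1)}(16) − f^{(1)}(9)] = 1/12 × (0.0625000 − 0.111111) = -0.00405093.
Partial sum through k=1: 20.0673.
k=2: B_{4}/(4)! × [f^{(3)}(16) − f^{(3)}(9)] = −1/720 × (0.000488281 − 0.00274348) = 3.13223e-06.
Partial sum through k=2: 20.0673.
k=3: B_{6}/(6)! × [f^{(5)}(16) − f^{(5)}(9)] = 1/30240 × (2.28882e-05 − 0.000406442) = -1.26837e-08.
Partial sum through k=3: 20.0673.
k=4: B_{8}/(8)! × [f^{(7)}(16) − f^{(7)}(9)] = −1/1209600 × (2.68221e-06 − 0.000150534) = 1.22232e-10.

S_4 ≈ 20.0673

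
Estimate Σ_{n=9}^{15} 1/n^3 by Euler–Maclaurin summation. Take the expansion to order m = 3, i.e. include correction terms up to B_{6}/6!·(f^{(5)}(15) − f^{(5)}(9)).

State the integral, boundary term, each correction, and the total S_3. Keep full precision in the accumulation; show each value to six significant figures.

S_3 ≈ 0.00481765

∫_9^15 1/x^3 dx evaluates to 0.00395062.
Boundary: ½(f(9) + f(15)) = ½(0.00137174 + 0.000296296) = 0.000834019.
Running total after boundary: 0.00478464.
Order-1 term: 1/12 · (-5.92593e-05 − (-0.000457247)) = 3.31657e-05.
After k=1: 0.00481780.
Order-2 term: −1/720 · (-5.26749e-06 − (-0.000112901)) = -1.49490e-07.
After k=2: 0.00481765.
Order-3 term: 1/30240 · (-9.83265e-07 − (-5.85410e-05)) = 1.90337e-09.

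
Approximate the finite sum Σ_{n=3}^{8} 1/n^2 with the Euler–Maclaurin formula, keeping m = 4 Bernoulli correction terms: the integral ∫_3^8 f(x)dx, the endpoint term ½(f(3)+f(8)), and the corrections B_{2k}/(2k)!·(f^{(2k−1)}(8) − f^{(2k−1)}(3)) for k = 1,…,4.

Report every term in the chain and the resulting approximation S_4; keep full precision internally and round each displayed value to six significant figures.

S_4 ≈ 0.277422

The integral term ∫_3^8 1/x^2 dx = 0.208333.
Endpoint term: (f(3) + f(8))/2 = (0.111111 + 0.0156250)/2 = 0.0633681.
So far: 0.271701.
Order-1 term: 1/12 · (-0.00390625 − (-0.0740741)) = 0.00584732.
Running total after k=1: 0.277549.
Order-2 term: −1/720 · (-0.000732422 − (-0.0987654)) = -0.000136157.
Running total after k=2: 0.277413.
Order-3 term: 1/30240 · (-0.000343323 − (-0.329218)) = 1.08755e-05.
Running total after k=3: 0.277423.
Order-4 term: −1/1209600 · (-0.000300407 − (-2.04847)) = -1.69326e-06.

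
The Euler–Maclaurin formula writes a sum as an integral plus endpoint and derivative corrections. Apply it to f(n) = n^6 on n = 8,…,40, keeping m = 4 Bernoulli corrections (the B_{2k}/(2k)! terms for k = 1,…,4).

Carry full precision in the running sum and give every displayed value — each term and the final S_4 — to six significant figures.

The integral term ∫_8^40 x^6 dx = 2.34054e+10.
½[f(8) + f(40)] = ½[262144 + 4.09600e+09] = 2.04813e+09.
Integral + boundary = 2.54535e+10.
Order-1 term: 1/12 · (6.14400e+08 − 196608) = 5.11836e+07.
After k=1: 2.55047e+10.
Order-2 term: −1/720 · (7.68000e+06 − 61440.0) = -10581.3.
After k=2: 2.55047e+10.
Order-3 term: 1/30240 · (28800.0 − 5760.00) = 0.761905.
After k=3: 2.55047e+10.
Order-4 term: −1/1209600 · (0.00000 − 0.00000) = 0.00000.

S_4 ≈ 2.55047e+10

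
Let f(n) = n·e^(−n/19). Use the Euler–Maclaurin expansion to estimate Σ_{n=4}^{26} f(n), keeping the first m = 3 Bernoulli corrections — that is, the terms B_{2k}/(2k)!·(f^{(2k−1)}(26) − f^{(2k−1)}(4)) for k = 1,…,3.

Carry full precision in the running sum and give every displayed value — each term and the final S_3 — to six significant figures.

Integral: ∫_4^26 x·e^(−x/19) dx = 136.434.
½[f(4) + f(26)] = ½[3.24063 + 6.61722] = 4.92893.
Integral + boundary = 141.363.
k=1: B_{2}/(2)! × [f^{(1)}(26) − f^{(1)}(4)] = 1/12 × (-0.0937663 − 0.639598) = -0.0611137.
Partial sum through k=1: 141.302.
k=2: B_{4}/(4)! × [f^{(3)}(26) − f^{(3)}(4)] = −1/720 × (0.00115028 − 0.00626015) = 7.09704e-06.
Partial sum through k=2: 141.302.
k=3: B_{6}/(6)! × [f^{(5)}(26) − f^{(5)}(4)] = 1/30240 × (7.09224e-06 − 2.97744e-05) = -7.50071e-10.

S_3 ≈ 141.302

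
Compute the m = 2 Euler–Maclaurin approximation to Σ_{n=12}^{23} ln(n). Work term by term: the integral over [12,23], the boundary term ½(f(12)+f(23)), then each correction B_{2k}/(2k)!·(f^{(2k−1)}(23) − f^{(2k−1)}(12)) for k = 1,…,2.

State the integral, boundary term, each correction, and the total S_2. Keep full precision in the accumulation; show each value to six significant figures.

The integral term ∫_12^23 ln(x) dx = 31.2975.
Boundary: ½(f(12) + f(23)) = ½(2.48491 + 3.13549) = 2.81020.
So far: 34.1077.
k=1: B_{2}/(2)! × [f^{(1)}(23) − f^{(1)}(12)] = 1/12 × (0.0434783 − 0.0833333) = -0.00332126.
Partial sum through k=1: 34.1044.
k=2: B_{4}/(4)! × [f^{(3)}(23) − f^{(3)}(12)] = −1/720 × (0.000164379 − 0.00115741) = 1.37921e-06.

S_2 ≈ 34.1044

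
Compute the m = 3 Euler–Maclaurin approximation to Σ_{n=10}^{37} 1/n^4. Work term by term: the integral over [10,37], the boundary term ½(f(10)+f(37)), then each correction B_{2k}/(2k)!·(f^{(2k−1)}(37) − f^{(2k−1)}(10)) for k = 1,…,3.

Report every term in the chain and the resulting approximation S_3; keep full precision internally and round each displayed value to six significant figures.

∫_10^37 1/x^4 dx evaluates to 0.000326753.
Endpoint term: (f(10) + f(37))/2 = (0.000100000 + 5.33572e-07)/2 = 5.02668e-05.
Running total after boundary: 0.000377019.
Correction k=1: B_{2}/2! · (f^{(1)}(37) − f^{(1)}(10)) = 1/12 · (-5.76835e-08 − (-4.00000e-05)) = 3.32853e-06.
Running total after k=1: 0.000380348.
Correction k=2: B_{4}/4! · (f^{(3)}(37) − f^{(3)}(10)) = −1/720 · (-1.26406e-09 − (-1.20000e-05)) = -1.66649e-08.
Running total after k=2: 0.000380331.
Correction k=3: B_{6}/6! · (f^{(5)}(37) − f^{(5)}(10)) = 1/30240 · (-5.17075e-11 − (-6.72000e-06)) = 2.22221e-10.

S_3 ≈ 0.000380331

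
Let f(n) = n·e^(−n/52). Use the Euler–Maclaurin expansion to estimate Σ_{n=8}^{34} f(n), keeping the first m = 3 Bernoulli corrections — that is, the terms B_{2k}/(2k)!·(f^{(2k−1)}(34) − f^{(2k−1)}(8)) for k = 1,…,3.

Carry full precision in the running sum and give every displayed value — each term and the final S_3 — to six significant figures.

Integral: ∫_8^34 x·e^(−x/52) dx = 349.473.
Boundary: ½(f(8) + f(34)) = ½(6.85923 + 17.6814) = 12.2703.
Integral + boundary = 361.744.
k=1: B_{2}/(2)! × [f^{(1)}(34) − f^{(1)}(8)] = 1/12 × (0.180014 − 0.725496) = -0.0454568.
After k=1: 361.698.
k=2: B_{4}/(4)! × [f^{(3)}(34) − f^{(3)}(8)] = −1/720 × (0.000451220 − 0.000902479) = 6.26749e-07.
After k=2: 361.698.
k=3: B_{6}/(6)! × [f^{(5)}(34) − f^{(5)}(8)] = 1/30240 × (3.09122e-07 − 5.68289e-07) = -8.57034e-12.

S_3 ≈ 361.698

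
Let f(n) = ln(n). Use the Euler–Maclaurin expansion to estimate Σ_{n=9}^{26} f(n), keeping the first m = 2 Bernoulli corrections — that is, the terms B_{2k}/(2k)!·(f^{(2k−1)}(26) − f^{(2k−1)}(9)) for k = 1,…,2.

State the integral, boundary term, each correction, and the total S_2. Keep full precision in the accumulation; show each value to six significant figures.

S_2 ≈ 50.6571

∫_9^26 ln(x) dx evaluates to 47.9355.
½[f(9) + f(26)] = ½[2.19722 + 3.25810] = 2.72766.
So far: 50.6631.
Order-1 term: 1/12 · (0.0384615 − 0.111111) = -0.00605413.
Partial sum through k=1: 50.6571.
Order-2 term: −1/720 · (0.000113792 − 0.00274348) = 3.65235e-06.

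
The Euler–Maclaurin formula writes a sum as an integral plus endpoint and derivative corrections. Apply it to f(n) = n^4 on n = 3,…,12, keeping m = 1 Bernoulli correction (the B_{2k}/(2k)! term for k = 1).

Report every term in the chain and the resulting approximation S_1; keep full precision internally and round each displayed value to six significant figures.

∫_3^12 x^4 dx evaluates to 49717.8.
Boundary: ½(f(3) + f(12)) = ½(81.0000 + 20736.0) = 10408.5.
Integral + boundary = 60126.3.
k=1: B_{2}/(2)! × [f^{(1)}(12) − f^{(1)}(3)] = 1/12 × (6912.00 − 108.000) = 567.000.

S_1 ≈ 60693.3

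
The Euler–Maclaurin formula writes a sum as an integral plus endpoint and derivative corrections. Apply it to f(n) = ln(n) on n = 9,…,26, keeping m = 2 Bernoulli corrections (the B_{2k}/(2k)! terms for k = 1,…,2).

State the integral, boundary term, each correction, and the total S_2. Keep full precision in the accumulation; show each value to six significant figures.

S_2 ≈ 50.6571

∫_9^26 ln(x) dx evaluates to 47.9355.
Boundary: ½(f(9) + f(26)) = ½(2.19722 + 3.25810) = 2.72766.
Running total after boundary: 50.6631.
Order-1 term: 1/12 · (0.0384615 − 0.111111) = -0.00605413.
Partial sum through k=1: 50.6571.
Order-2 term: −1/720 · (0.000113792 − 0.00274348) = 3.65235e-06.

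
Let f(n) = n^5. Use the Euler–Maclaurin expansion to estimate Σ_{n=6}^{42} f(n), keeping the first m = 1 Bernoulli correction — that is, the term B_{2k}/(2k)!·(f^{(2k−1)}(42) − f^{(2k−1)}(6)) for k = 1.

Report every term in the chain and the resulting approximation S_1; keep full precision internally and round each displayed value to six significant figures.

S_1 ≈ 9.81476e+08

∫_6^42 x^5 dx evaluates to 9.14831e+08.
Endpoint term: (f(6) + f(42))/2 = (7776.00 + 1.30691e+08)/2 = 6.53495e+07.
So far: 9.80180e+08.
k=1: B_{2}/(2)! × [f^{(1)}(42) − f^{(1)}(6)] = 1/12 × (1.55585e+07 − 6480.00) = 1.29600e+06.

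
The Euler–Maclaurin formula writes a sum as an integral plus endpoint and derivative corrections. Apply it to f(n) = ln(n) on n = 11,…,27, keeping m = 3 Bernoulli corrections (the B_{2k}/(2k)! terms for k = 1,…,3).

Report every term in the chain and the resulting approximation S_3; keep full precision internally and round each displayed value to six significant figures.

S_3 ≈ 49.4531

Integral: ∫_11^27 ln(x) dx = 46.6107.
Endpoint term: (f(11) + f(27))/2 = (2.39790 + 3.29584)/2 = 2.84687.
So far: 49.4576.
Correction k=1: B_{2}/2! · (f^{(1)}(27) − f^{(1)}(11)) = 1/12 · (0.0370370 − 0.0909091) = -0.00448934.
After k=1: 49.4531.
Correction k=2: B_{4}/4! · (f^{(3)}(27) − f^{(3)}(11)) = −1/720 · (0.000101611 − 0.00150263) = 1.94586e-06.
After k=2: 49.4531.
Correction k=3: B_{6}/6! · (f^{(5)}(27) − f^{(5)}(11)) = 1/30240 · (1.67260e-06 − 0.000149021) = -4.87264e-09.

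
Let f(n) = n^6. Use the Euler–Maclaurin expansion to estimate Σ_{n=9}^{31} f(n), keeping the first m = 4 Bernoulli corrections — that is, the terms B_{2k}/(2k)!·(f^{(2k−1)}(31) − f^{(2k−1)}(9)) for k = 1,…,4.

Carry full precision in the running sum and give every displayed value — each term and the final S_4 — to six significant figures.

The integral term ∫_9^31 x^6 dx = 3.92969e+09.
Endpoint term: (f(9) + f(31))/2 = (531441 + 8.87504e+08)/2 = 4.44018e+08.
So far: 4.37371e+09.
Correction k=1: B_{2}/2! · (f^{(1)}(31) − f^{(1)}(9)) = 1/12 · (1.71775e+08 − 354294) = 1.42851e+07.
After k=1: 4.38799e+09.
Correction k=2: B_{4}/4! · (f^{(3)}(31) − f^{(3)}(9)) = −1/720 · (3.57492e+06 − 87480.0) = -4843.67.
After k=2: 4.38799e+09.
Correction k=3: B_{6}/6! · (f^{(5)}(31) − f^{(5)}(9)) = 1/30240 · (22320.0 − 6480.00) = 0.523810.
After k=3: 4.38799e+09.
Correction k=4: B_{8}/8! · (f^{(7)}(31) − f^{(7)}(9)) = −1/1209600 · (0.00000 − 0.00000) = 0.00000.

S_4 ≈ 4.38799e+09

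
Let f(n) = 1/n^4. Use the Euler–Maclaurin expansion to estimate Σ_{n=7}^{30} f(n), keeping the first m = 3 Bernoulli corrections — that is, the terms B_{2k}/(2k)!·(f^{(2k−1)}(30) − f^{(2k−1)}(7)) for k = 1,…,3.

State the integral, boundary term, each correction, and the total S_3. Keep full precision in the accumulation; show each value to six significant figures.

S_3 ≈ 0.00118796

The integral term ∫_7^30 1/x^4 dx = 0.000959472.
½[f(7) + f(30)] = ½[0.000416493 + 1.23457e-06] = 0.000208864.
Running total after boundary: 0.00116834.
Order-1 term: 1/12 · (-1.64609e-07 − (-0.000237996)) = 1.98193e-05.
After k=1: 0.00118815.
Order-2 term: −1/720 · (-5.48697e-09 − (-0.000145712)) = -2.02370e-07.
After k=2: 0.00118795.
Order-3 term: 1/30240 · (-3.41411e-10 − (-0.000166528)) = 5.50686e-09.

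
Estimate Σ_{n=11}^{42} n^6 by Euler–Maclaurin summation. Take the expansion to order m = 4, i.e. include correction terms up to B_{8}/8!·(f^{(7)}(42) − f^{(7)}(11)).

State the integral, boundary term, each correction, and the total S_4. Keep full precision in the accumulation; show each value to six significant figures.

Integral: ∫_11^42 x^6 dx = 3.29314e+10.
Endpoint term: (f(11) + f(42))/2 = (1.77156e+06 + 5.48903e+09)/2 = 2.74540e+09.
Integral + boundary = 3.56768e+10.
k=1: B_{2}/(2)! × [f^{(1)}(42) − f^{(1)}(11)] = 1/12 × (7.84147e+08 − 966306) = 6.52651e+07.
Running total after k=1: 3.57421e+10.
k=2: B_{4}/(4)! × [f^{(3)}(42) − f^{(3)}(11)] = −1/720 × (8.89056e+06 − 159720) = -12126.2.
Running total after k=2: 3.57421e+10.
k=3: B_{6}/(6)! × [f^{(5)}(42) − f^{(5)}(11)] = 1/30240 × (30240.0 − 7920.00) = 0.738095.
Running total after k=3: 3.57421e+10.
k=4: B_{8}/(8)! × [f^{(7)}(42) − f^{(7)}(11)] = −1/1209600 × (0.00000 − 0.00000) = 0.00000.

S_4 ≈ 3.57421e+10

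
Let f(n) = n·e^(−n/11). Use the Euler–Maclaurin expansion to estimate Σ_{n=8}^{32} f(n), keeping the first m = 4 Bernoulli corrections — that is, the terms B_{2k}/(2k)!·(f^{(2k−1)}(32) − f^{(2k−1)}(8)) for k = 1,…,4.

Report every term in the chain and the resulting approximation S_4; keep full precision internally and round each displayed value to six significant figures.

∫_8^32 x·e^(−x/11) dx evaluates to 75.2036.
Endpoint term: (f(8) + f(32))/2 = (3.86580 + 1.74481)/2 = 2.80530.
Integral + boundary = 78.0089.
Correction k=1: B_{2}/2! · (f^{(1)}(32) − f^{(1)}(8)) = 1/12 · (-0.104094 − 0.131789) = -0.0196569.
Partial sum through k=1: 77.9892.
Correction k=2: B_{4}/4! · (f^{(3)}(32) − f^{(3)}(8)) = −1/720 · (4.09656e-05 − 0.00907635) = 1.25492e-05.
Partial sum through k=2: 77.9892.
Correction k=3: B_{6}/6! · (f^{(5)}(32) − f^{(5)}(8)) = 1/30240 · (7.78686e-06 − 0.000141021) = -4.40589e-09.
Partial sum through k=3: 77.9892.
Correction k=4: B_{8}/8! · (f^{(7)}(32) − f^{(7)}(8)) = −1/1209600 · (1.25910e-07 − 1.71100e-06) = 1.31042e-12.

S_4 ≈ 77.9892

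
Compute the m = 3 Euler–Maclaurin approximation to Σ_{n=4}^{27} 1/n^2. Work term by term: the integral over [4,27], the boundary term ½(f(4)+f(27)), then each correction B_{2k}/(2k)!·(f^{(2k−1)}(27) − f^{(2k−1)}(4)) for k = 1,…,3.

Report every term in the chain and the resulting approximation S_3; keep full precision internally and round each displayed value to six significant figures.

S_3 ≈ 0.247463

∫_4^27 1/x^2 dx evaluates to 0.212963.
Boundary: ½(f(4) + f(27)) = ½(0.0625000 + 0.00137174) = 0.0319359.
Running total after boundary: 0.244899.
k=1: B_{2}/(2)! × [f^{(1)}(27) − f^{(1)}(4)] = 1/12 × (-0.000101611 − (-0.0312500)) = 0.00259570.
Running total after k=1: 0.247495.
k=2: B_{4}/(4)! × [f^{(3)}(27) − f^{(3)}(4)] = −1/720 × (-1.67260e-06 − (-0.0234375)) = -3.25498e-05.
Running total after k=2: 0.247462.
k=3: B_{6}/(6)! × [f^{(5)}(27) − f^{(5)}(4)] = 1/30240 × (-6.88313e-08 − (-0.0439453)) = 1.45322e-06.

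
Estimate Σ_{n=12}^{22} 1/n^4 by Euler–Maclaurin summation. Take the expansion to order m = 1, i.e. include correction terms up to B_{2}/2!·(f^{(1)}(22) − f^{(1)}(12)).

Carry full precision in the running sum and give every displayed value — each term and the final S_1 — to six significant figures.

S_1 ≈ 0.000189118

The integral term ∫_12^22 1/x^4 dx = 0.000161596.
Endpoint term: (f(12) + f(22))/2 = (4.82253e-05 + 4.26883e-06)/2 = 2.62471e-05.
Integral + boundary = 0.000187844.
k=1: B_{2}/(2)! × [f^{(1)}(22) − f^{(1)}(12)] = 1/12 × (-7.76152e-07 − (-1.60751e-05)) = 1.27491e-06.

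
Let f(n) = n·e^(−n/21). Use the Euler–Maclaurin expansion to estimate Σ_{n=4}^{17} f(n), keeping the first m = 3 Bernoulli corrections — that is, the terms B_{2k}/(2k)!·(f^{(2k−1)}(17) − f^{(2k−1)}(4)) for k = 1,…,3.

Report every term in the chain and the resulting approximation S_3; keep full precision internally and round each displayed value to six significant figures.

S_3 ≈ 84.1686

The integral term ∫_4^17 x·e^(−x/21) dx = 78.7810.
Endpoint term: (f(4) + f(17))/2 = (3.30626 + 7.56619)/2 = 5.43623.
Integral + boundary = 84.2173.
Correction k=1: B_{2}/2! · (f^{(1)}(17) − f^{(1)}(4)) = 1/12 · (0.0847752 − 0.669124) = -0.0486958.
Running total after k=1: 84.1686.
Correction k=2: B_{4}/4! · (f^{(3)}(17) − f^{(3)}(4)) = −1/720 · (0.00221069 − 0.00526588) = 4.24332e-06.
Running total after k=2: 84.1686.
Correction k=3: B_{6}/6! · (f^{(5)}(17) − f^{(5)}(4)) = 1/30240 · (9.58991e-06 − 2.04410e-05) = -3.58832e-10.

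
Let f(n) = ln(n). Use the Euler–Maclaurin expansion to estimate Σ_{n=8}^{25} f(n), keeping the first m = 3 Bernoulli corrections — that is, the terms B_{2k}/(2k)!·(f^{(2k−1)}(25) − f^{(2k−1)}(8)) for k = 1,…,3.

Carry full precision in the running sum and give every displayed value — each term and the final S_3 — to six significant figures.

Integral: ∫_8^25 ln(x) dx = 46.8364.
Endpoint term: (f(8) + f(25))/2 = (2.07944 + 3.21888)/2 = 2.64916.
So far: 49.4855.
k=1: B_{2}/(2)! × [f^{(1)}(25) − f^{(1)}(8)] = 1/12 × (0.0400000 − 0.125000) = -0.00708333.
Partial sum through k=1: 49.4784.
k=2: B_{4}/(4)! × [f^{(3)}(25) − f^{(3)}(8)] = −1/720 × (0.000128000 − 0.00390625) = 5.24757e-06.
Partial sum through k=2: 49.4784.
k=3: B_{6}/(6)! × [f^{(5)}(25) − f^{(5)}(8)] = 1/30240 × (2.45760e-06 − 0.000732422) = -2.41390e-08.

S_3 ≈ 49.4784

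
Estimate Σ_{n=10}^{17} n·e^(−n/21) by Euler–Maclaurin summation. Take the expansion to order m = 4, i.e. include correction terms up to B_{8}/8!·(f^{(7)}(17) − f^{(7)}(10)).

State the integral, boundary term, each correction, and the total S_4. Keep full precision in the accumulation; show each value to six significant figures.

Integral: ∫_10^17 x·e^(−x/21) dx = 49.1997.
Endpoint term: (f(10) + f(17))/2 = (6.21145 + 7.56619)/2 = 6.88882.
Running total after boundary: 56.0885.
Correction k=1: B_{2}/2! · (f^{(1)}(17) − f^{(1)}(10)) = 1/12 · (0.0847752 − 0.325362) = -0.0200489.
Partial sum through k=1: 56.0684.
Correction k=2: B_{4}/4! · (f^{(3)}(17) − f^{(3)}(10)) = −1/720 · (0.00221069 − 0.00355477) = 1.86677e-06.
Partial sum through k=2: 56.0684.
Correction k=3: B_{6}/6! · (f^{(5)}(17) − f^{(5)}(10)) = 1/30240 · (9.58991e-06 − 1.44484e-05) = -1.60665e-10.
Partial sum through k=3: 56.0684.
Correction k=4: B_{8}/8! · (f^{(7)}(17) − f^{(7)}(10)) = −1/1209600 · (3.21245e-08 − 4.72475e-08) = 1.25024e-14.

S_4 ≈ 56.0684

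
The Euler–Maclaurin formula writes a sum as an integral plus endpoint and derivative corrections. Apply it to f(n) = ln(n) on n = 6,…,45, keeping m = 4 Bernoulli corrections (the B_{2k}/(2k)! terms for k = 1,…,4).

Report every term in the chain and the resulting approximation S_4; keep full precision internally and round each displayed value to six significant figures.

S_4 ≈ 124.336

Integral: ∫_6^45 ln(x) dx = 121.549.
½[f(6) + f(45)] = ½[1.79176 + 3.80666] = 2.79921.
Integral + boundary = 124.348.
Correction k=1: B_{2}/2! · (f^{(1)}(45) − f^{(1)}(6)) = 1/12 · (0.0222222 − 0.166667) = -0.0120370.
Running total after k=1: 124.336.
Correction k=2: B_{4}/4! · (f^{(3)}(45) − f^{(3)}(6)) = −1/720 · (2.19479e-05 − 0.00925926) = 1.28296e-05.
Running total after k=2: 124.336.
Correction k=3: B_{6}/6! · (f^{(5)}(45) − f^{(5)}(6)) = 1/30240 · (1.30061e-07 − 0.00308642) = -1.02060e-07.
Running total after k=3: 124.336.
Correction k=4: B_{8}/8! · (f^{(7)}(45) − f^{(7)}(6)) = −1/1209600 · (1.92684e-09 − 0.00257202) = 2.12633e-09.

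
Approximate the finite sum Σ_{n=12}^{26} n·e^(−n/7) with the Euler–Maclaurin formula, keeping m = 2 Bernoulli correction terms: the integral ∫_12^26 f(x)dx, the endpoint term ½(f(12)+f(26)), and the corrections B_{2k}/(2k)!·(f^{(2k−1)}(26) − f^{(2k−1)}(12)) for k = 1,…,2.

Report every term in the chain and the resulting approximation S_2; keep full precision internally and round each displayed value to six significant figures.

S_2 ≈ 19.7248

∫_12^26 x·e^(−x/7) dx evaluates to 18.3222.
Endpoint term: (f(12) + f(26))/2 = (2.16111 + 0.633694)/2 = 1.39740.
Integral + boundary = 19.7196.
Correction k=1: B_{2}/2! · (f^{(1)}(26) − f^{(1)}(12)) = 1/12 · (-0.0661549 − (-0.128637)) = 0.00520688.
Partial sum through k=1: 19.7248.
Correction k=2: B_{4}/4! · (f^{(3)}(26) − f^{(3)}(12)) = −1/720 · (-0.000355289 − 0.00472545) = 7.05659e-06.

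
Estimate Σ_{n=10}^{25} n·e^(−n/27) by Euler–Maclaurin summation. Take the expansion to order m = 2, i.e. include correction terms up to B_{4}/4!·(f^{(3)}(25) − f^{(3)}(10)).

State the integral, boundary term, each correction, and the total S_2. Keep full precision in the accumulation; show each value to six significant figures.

S_2 ≈ 141.944

Integral: ∫_10^25 x·e^(−x/27) dx = 133.573.
Boundary: ½(f(10) + f(25)) = ½(6.90479 + 9.90411) = 8.40445.
Running total after boundary: 141.978.
Order-1 term: 1/12 · (0.0293455 − 0.434746) = -0.0337834.
Partial sum through k=1: 141.944.
Order-2 term: −1/720 · (0.00112713 − 0.00249068) = 1.89382e-06.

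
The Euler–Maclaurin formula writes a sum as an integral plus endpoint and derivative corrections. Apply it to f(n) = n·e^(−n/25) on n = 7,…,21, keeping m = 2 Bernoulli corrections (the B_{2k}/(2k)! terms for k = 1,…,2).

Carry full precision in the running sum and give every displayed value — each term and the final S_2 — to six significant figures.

Integral: ∫_7^21 x·e^(−x/25) dx = 108.160.
Boundary: ½(f(7) + f(21)) = ½(5.29049 + 9.06592) = 7.17820.
Integral + boundary = 115.338.
k=1: B_{2}/(2)! × [f^{(1)}(21) − f^{(1)}(7)] = 1/12 × (0.0690737 − 0.544164) = -0.0395909.
After k=1: 115.299.
k=2: B_{4}/(4)! × [f^{(3)}(21) − f^{(3)}(7)] = −1/720 × (0.00149199 − 0.00328917) = 2.49608e-06.

S_2 ≈ 115.299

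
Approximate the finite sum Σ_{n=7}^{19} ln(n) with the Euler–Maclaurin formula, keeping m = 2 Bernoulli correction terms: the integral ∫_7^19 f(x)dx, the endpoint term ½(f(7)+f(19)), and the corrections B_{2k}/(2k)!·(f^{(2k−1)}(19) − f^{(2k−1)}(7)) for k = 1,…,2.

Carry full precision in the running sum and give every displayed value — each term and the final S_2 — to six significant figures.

S_2 ≈ 32.7606

The integral term ∫_7^19 ln(x) dx = 30.3230.
½[f(7) + f(19)] = ½[1.94591 + 2.94444] = 2.44517.
Integral + boundary = 32.7681.
Order-1 term: 1/12 · (0.0526316 − 0.142857) = -0.00751880.
Partial sum through k=1: 32.7606.
Order-2 term: −1/720 · (0.000291588 − 0.00583090) = 7.69349e-06.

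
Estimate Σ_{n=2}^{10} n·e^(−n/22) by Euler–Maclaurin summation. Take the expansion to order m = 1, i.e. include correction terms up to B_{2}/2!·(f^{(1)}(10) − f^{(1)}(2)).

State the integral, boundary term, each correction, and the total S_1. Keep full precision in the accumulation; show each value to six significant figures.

S_1 ≈ 39.3092

Integral: ∫_2^10 x·e^(−x/22) dx = 35.2627.
Endpoint term: (f(2) + f(10))/2 = (1.82620 + 6.34736)/2 = 4.08678.
So far: 39.3495.
Order-1 term: 1/12 · (0.346220 − 0.830092) = -0.0403226.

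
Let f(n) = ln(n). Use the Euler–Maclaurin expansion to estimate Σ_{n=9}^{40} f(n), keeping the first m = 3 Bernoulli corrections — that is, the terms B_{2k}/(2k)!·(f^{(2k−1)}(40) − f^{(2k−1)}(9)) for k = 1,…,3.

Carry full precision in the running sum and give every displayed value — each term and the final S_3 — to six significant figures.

∫_9^40 ln(x) dx evaluates to 96.7802.
Endpoint term: (f(9) + f(40))/2 = (2.19722 + 3.68888)/2 = 2.94305.
Integral + boundary = 99.7232.
Correction k=1: B_{2}/2! · (f^{(1)}(40) − f^{(1)}(9)) = 1/12 · (0.0250000 − 0.111111) = -0.00717593.
After k=1: 99.7160.
Correction k=2: B_{4}/4! · (f^{(3)}(40) − f^{(3)}(9)) = −1/720 · (3.12500e-05 − 0.00274348) = 3.76699e-06.
After k=2: 99.7160.
Correction k=3: B_{6}/6! · (f^{(5)}(40) − f^{(5)}(9)) = 1/30240 · (2.34375e-07 − 0.000406442) = -1.34328e-08.

S_3 ≈ 99.7160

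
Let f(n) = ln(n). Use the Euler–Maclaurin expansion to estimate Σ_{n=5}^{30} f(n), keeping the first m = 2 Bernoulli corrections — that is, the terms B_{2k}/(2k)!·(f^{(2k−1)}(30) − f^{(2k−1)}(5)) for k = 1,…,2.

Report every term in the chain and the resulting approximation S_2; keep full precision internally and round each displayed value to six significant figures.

S_2 ≈ 71.4802

∫_5^30 ln(x) dx evaluates to 68.9887.
Endpoint term: (f(5) + f(30))/2 = (1.60944 + 3.40120)/2 = 2.50532.
Running total after boundary: 71.4940.
Order-1 term: 1/12 · (0.0333333 − 0.200000) = -0.0138889.
Partial sum through k=1: 71.4802.
Order-2 term: −1/720 · (7.40741e-05 − 0.0160000) = 2.21193e-05.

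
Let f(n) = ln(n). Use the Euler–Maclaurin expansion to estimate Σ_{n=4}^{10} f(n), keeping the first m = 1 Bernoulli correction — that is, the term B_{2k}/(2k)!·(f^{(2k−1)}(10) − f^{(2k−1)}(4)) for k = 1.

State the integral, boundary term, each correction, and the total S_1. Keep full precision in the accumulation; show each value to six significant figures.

S_1 ≈ 13.3126

∫_4^10 ln(x) dx evaluates to 11.4807.
Endpoint term: (f(4) + f(10))/2 = (1.38629 + 2.30259)/2 = 1.84444.
So far: 13.3251.
Correction k=1: B_{2}/2! · (f^{(1)}(10) − f^{(1)}(4)) = 1/12 · (0.100000 − 0.250000) = -0.0125000.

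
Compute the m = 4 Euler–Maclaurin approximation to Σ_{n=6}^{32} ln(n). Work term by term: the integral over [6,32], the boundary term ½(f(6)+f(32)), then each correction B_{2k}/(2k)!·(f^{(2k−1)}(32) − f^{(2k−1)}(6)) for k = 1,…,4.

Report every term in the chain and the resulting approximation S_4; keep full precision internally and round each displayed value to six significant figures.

The integral term ∫_6^32 ln(x) dx = 74.1530.
½[f(6) + f(32)] = ½[1.79176 + 3.46574] = 2.62875.
Running total after boundary: 76.7817.
k=1: B_{2}/(2)! × [f^{(1)}(32) − f^{(1)}(6)] = 1/12 × (0.0312500 − 0.166667) = -0.0112847.
After k=1: 76.7705.
k=2: B_{4}/(4)! × [f^{(3)}(32) − f^{(3)}(6)] = −1/720 × (6.10352e-05 − 0.00925926) = 1.27753e-05.
After k=2: 76.7705.
k=3: B_{6}/(6)! × [f^{(5)}(32) − f^{(5)}(6)] = 1/30240 × (7.15256e-07 − 0.00308642) = -1.02040e-07.
After k=3: 76.7705.
k=4: B_{8}/(8)! × [f^{(7)}(32) − f^{(7)}(6)] = −1/1209600 × (2.09548e-08 − 0.00257202) = 2.12632e-09.

S_4 ≈ 76.7705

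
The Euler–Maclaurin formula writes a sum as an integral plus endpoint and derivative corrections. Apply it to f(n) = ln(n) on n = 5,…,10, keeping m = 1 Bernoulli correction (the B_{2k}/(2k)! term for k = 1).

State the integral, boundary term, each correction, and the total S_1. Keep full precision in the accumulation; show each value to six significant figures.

S_1 ≈ 11.9263

The integral term ∫_5^10 ln(x) dx = 9.97866.
Endpoint term: (f(5) + f(10))/2 = (1.60944 + 2.30259)/2 = 1.95601.
Running total after boundary: 11.9347.
k=1: B_{2}/(2)! × [f^{(1)}(10) − f^{(1)}(5)] = 1/12 × (0.100000 − 0.200000) = -0.00833333.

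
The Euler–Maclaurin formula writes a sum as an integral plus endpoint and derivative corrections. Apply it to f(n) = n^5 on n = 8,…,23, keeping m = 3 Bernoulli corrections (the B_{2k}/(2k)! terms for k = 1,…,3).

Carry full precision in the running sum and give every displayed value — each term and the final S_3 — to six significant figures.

Integral: ∫_8^23 x^5 dx = 2.46290e+07.
Boundary: ½(f(8) + f(23)) = ½(32768.0 + 6.43634e+06) = 3.23456e+06.
So far: 2.78635e+07.
Correction k=1: B_{2}/2! · (f^{(1)}(23) − f^{(1)}(8)) = 1/12 · (1.39920e+06 − 20480.0) = 114894.
Partial sum through k=1: 2.79784e+07.
Correction k=2: B_{4}/4! · (f^{(3)}(23) − f^{(3)}(8)) = −1/720 · (31740.0 − 3840.00) = -38.7500.
Partial sum through k=2: 2.79784e+07.
Correction k=3: B_{6}/6! · (f^{(5)}(23) − f^{(5)}(8)) = 1/30240 · (120.000 − 120.000) = 0.00000.

S_3 ≈ 2.79784e+07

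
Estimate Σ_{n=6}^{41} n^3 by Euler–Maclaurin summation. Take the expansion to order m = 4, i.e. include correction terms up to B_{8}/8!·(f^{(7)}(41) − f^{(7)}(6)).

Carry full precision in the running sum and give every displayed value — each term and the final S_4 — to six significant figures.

∫_6^41 x^3 dx evaluates to 706116.
Endpoint term: (f(6) + f(41))/2 = (216.000 + 68921.0)/2 = 34568.5.
Integral + boundary = 740685.
k=1: B_{2}/(2)! × [f^{(1)}(41) − f^{(1)}(6)] = 1/12 × (5043.00 − 108.000) = 411.250.
After k=1: 741096.
k=2: B_{4}/(4)! × [f^{(3)}(41) − f^{(3)}(6)] = −1/720 × (6.00000 − 6.00000) = 0.00000.
After k=2: 741096.
k=3: B_{6}/(6)! × [f^{(5)}(41) − f^{(5)}(6)] = 1/30240 × (0.00000 − 0.00000) = 0.00000.
After k=3: 741096.
k=4: B_{8}/(8)! × [f^{(7)}(41) − f^{(7)}(6)] = −1/1209600 × (0.00000 − 0.00000) = 0.00000.

S_4 ≈ 741096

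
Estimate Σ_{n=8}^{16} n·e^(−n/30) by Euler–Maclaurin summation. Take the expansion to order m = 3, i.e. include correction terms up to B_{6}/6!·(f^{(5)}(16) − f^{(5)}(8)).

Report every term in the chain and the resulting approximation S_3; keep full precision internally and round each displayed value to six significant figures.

S_3 ≈ 71.3194

∫_8^16 x·e^(−x/30) dx evaluates to 63.5865.
Boundary: ½(f(8) + f(16)) = ½(6.12743 + 9.38634) = 7.75688.
Integral + boundary = 71.3434.
Order-1 term: 1/12 · (0.273768 − 0.561681) = -0.0239927.
Running total after k=1: 71.3194.
Order-2 term: −1/720 · (0.00160785 − 0.00232615) = 9.97649e-07.
Running total after k=2: 71.3194.
Order-3 term: 1/30240 · (3.23500e-06 − 4.47580e-06) = -4.10315e-11.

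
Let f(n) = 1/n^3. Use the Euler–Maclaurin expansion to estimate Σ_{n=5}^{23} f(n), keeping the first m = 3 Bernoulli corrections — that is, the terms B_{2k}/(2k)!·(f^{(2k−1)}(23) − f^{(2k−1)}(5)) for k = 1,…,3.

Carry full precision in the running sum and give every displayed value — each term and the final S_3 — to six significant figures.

Integral: ∫_5^23 1/x^3 dx = 0.0190548.
Boundary: ½(f(5) + f(23)) = ½(0.00800000 + 8.21895e-05) = 0.00404109.
Running total after boundary: 0.0230959.
k=1: B_{2}/(2)! × [f^{(1)}(23) − f^{(1)}(5)] = 1/12 × (-1.07204e-05 − (-0.00480000)) = 0.000399107.
Partial sum through k=1: 0.0234950.
k=2: B_{4}/(4)! × [f^{(3)}(23) − f^{(3)}(5)] = −1/720 × (-4.05307e-07 − (-0.00384000)) = -5.33277e-06.
Partial sum through k=2: 0.0234897.
k=3: B_{6}/(6)! × [f^{(5)}(23) − f^{(5)}(5)] = 1/30240 × (-3.21794e-08 − (-0.00645120)) = 2.13332e-07.

S_3 ≈ 0.0234899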